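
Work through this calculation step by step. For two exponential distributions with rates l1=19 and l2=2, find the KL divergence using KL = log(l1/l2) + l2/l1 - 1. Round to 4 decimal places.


KL divergence for exponential family:
KL = log(l1/l2) + l2/l1 - 1.
log(19/2) = 2.251292.
2/19 = 0.105263.
KL = 2.251292 + 0.105263 - 1 = 1.3566

1.3566


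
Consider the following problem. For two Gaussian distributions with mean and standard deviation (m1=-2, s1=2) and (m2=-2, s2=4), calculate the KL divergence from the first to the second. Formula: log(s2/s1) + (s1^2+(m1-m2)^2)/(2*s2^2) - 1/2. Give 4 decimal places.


KL divergence between normal distributions:
KL = log(s2/s1) + (s1^2 + (m1-m2)^2)/(2*s2^2) - 1/2.
log(4/2) = 0.693147.
(2^2 + (-2--2)^2)/(2*4^2) = (4 + 0)/32 = 0.125.
KL = 0.693147 + 0.125 - 0.5 = 0.3181

0.3181


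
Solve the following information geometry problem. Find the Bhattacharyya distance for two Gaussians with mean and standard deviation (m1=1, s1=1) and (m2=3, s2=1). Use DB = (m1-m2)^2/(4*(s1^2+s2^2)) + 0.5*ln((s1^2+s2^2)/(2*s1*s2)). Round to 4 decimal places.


Bhattacharyya distance between two Gaussians:
DB = (m1-m2)^2/(4*(s1^2+s2^2)) + (1/2)*ln((s1^2+s2^2)/(2*s1*s2)).
(m1-m2)^2 = (-2)^2 = 4.
s1^2+s2^2 = 1 + 1 = 2.
term1 = 4/8 = 0.5.
term2 = 0.5*ln(2/2.0) = 0.0.
DB = 0.5 + 0.0 = 0.5000

0.5000


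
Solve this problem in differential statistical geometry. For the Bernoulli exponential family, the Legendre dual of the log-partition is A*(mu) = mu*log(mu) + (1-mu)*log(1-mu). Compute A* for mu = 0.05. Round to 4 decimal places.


Legendre transform for Bernoulli:
A*(mu) = mu*log(mu) + (1-mu)*log(1-mu).
mu = 0.05, 1-mu = 0.95.
mu*log(mu) = 0.05*log(0.05) = -0.149787.
(1-mu)*log(1-mu) = 0.95*log(0.95) = -0.048729.
A* = -0.149787 + -0.048729 = -0.1985

-0.1985


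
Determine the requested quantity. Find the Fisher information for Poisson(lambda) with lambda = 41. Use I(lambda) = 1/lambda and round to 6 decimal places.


Fisher information for Poisson: I(lambda) = 1/lambda.
lambda = 41.
I(lambda) = 1/41 = 0.024390

0.024390


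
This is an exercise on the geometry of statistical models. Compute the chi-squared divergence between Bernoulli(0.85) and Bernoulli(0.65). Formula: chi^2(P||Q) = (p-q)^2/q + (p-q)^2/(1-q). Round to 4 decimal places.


Chi-squared divergence between Bernoulli distributions:
chi^2 = (p-q)^2/q + (p-q)^2/(1-q).
p = 0.85, q = 0.65, p-q = 0.2.
(p-q)^2 = 0.04.
term1 = 0.04/0.65 = 0.061538.
term2 = 0.04/0.35 = 0.114286.
chi^2 = 0.061538 + 0.114286 = 0.1758

0.1758


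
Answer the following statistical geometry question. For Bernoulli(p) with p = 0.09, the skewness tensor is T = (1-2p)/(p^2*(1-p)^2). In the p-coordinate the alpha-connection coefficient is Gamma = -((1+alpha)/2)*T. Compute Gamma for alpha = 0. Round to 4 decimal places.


Skewness (Amari-Chentsov) tensor: T = (1-2p)/(p^2*(1-p)^2).
p = 0.09, 1-2p = 0.82, p^2 = 0.0081, (1-p)^2 = 0.8281.
T = 0.82/(0.0081 * 0.8281) = 122.249206.
In the p-coordinate, Gamma^(alpha) = Gamma^(0) - (alpha/2)*T with Gamma^(0) = (1/2)*g'(p) = -T/2,
so Gamma^(alpha) = -((1+alpha)/2)*T.
alpha = 0, -(1+alpha)/2 = -0.5.
Gamma = -0.5 * 122.249206 = -61.1246

-61.1246


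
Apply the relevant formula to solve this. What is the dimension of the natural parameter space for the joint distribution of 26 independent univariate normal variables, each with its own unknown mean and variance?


Exponential family dimension calculation:
Each univariate normal has two natural parameters (mu/sigma^2 and -1/(2 sigma^2)).
With 26 independent components, dim = 2 * 26 = 52.

52


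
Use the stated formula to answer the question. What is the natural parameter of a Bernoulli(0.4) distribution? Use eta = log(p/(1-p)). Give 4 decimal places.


Natural parameter for Bernoulli: eta = log(p/(1-p)).
p = 0.4, 1-p = 0.6.
p/(1-p) = 0.666667.
eta = log(0.666667) = -0.4055

-0.4055


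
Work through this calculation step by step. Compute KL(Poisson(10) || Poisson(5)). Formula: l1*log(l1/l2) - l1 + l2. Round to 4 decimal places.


KL divergence for Poisson:
KL = l1*log(l1/l2) - l1 + l2.
l1 = 10, l2 = 5.
log(10/5) = 0.693147.
l1*log(l1/l2) = 10 * 0.693147 = 6.931472.
KL = 6.931472 - 10 + 5 = 1.9315

1.9315


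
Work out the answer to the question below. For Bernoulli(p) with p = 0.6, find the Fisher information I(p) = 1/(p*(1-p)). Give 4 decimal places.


For Bernoulli(p), Fisher information is I(p) = 1/(p*(1-p)).
p = 0.6, 1-p = 0.4.
p*(1-p) = 0.24.
I(p) = 1/0.24 = 4.1667

4.1667


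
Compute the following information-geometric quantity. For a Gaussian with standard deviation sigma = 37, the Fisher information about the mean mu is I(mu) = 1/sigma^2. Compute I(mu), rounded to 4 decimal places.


The Fisher information for the mean of a normal distribution is I(mu) = 1/sigma^2.
sigma = 37, so sigma^2 = 1369.
I(mu) = 1/1369 = 0.0007

0.0007


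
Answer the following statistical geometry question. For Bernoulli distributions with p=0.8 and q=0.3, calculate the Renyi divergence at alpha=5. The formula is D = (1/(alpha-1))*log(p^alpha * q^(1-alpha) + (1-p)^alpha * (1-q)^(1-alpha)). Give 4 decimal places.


Renyi divergence of order alpha between Bernoulli distributions:
D = (1/(alpha-1))*log(p^alpha * q^(1-alpha) + (1-p)^alpha * (1-q)^(1-alpha)).
alpha = 5, p = 0.8, q = 0.3.
p^alpha * q^(1-alpha) = 0.8^5 * 0.3^-4 = 40.454321.
(1-p)^alpha * (1-q)^(1-alpha) = 0.2^5 * 0.7^-4 = 0.001333.
sum = 40.454321 + 0.001333 = 40.455654.
D = (1/4)*log(40.455654) = 0.9251

0.9251


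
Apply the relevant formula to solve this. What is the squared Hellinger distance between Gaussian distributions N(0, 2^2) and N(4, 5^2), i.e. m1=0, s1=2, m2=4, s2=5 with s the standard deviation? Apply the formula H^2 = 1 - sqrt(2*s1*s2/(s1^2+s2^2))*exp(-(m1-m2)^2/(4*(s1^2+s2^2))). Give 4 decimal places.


Squared Hellinger distance for Gaussians:
H^2 = 1 - sqrt(2*s1*s2/(s1^2+s2^2)) * exp(-(m1-m2)^2/(4*(s1^2+s2^2))).
s1^2 = 4, s2^2 = 25, s1^2+s2^2 = 29.
sqrt(2*2*5/(29)) = 0.830455.
(m1-m2)^2 = (-4)^2 = 16.
exp(-16/(4*29)) = exp(-0.137931) = 0.871159.
H^2 = 1 - 0.830455*0.871159 = 0.2765

0.2765


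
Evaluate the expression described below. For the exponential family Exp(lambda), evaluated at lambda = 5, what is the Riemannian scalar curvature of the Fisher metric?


This family has a single free parameter, so its statistical manifold
is 1-dimensional. The Riemann curvature tensor of any 1-dimensional
Riemannian manifold vanishes identically, so R = 0.

0


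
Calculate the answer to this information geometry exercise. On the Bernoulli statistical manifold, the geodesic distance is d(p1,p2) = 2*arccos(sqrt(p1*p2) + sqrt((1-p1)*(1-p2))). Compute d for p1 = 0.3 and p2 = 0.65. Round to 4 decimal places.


Geodesic distance on Bernoulli manifold:
d(p1,p2) = 2*arccos(sqrt(p1*p2) + sqrt((1-p1)*(1-p2))).
sqrt(p1*p2) = sqrt(0.3*0.65) = 0.441588.
sqrt((1-p1)*(1-p2)) = sqrt(0.7*0.35) = 0.494975.
arg = 0.441588 + 0.494975 = 0.936563.
d = 2*arccos(0.936563) = 0.7162

0.7162


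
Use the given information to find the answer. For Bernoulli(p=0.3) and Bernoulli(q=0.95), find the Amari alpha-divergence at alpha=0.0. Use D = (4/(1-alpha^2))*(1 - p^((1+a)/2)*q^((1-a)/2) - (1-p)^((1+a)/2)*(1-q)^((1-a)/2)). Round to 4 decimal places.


Amari alpha-divergence:
D = (4/(1-alpha^2))*(1 - p^((1+a)/2)*q^((1-a)/2) - (1-p)^((1+a)/2)*(1-q)^((1-a)/2)).
alpha = 0.0, p = 0.3, q = 0.95.
e1 = (1+alpha)/2 = 0.5, e2 = (1-alpha)/2 = 0.5.
t1 = p^e1 * q^e2 = 0.3^0.5 * 0.95^0.5 = 0.533854.
t2 = (1-p)^e1 * (1-q)^e2 = 0.7^0.5 * 0.05^0.5 = 0.187083.
4/(1-alpha^2) = 4.0.
D = 4.0*(1 - 0.533854 - 0.187083) = 1.1163

1.1163


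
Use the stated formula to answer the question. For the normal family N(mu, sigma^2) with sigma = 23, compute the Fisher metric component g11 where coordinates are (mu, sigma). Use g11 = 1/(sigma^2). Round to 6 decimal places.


For the 2-parameter normal family, the Fisher metric has:
  g11 = 1/sigma^2, g22 = 2/sigma^2.
sigma = 23, sigma^2 = 529.
g11 = 0.001890

0.001890


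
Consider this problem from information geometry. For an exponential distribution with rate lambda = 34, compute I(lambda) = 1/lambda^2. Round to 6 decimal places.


Fisher information for exponential: I(lambda) = 1/lambda^2.
lambda = 34, lambda^2 = 1156.
I = 1/1156 = 0.000865

0.000865


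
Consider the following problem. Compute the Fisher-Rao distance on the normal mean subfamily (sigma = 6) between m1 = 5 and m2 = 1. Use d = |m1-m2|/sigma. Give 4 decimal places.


On the fixed-variance normal subfamily, geodesic distance = |m1-m2|/sigma.
|5 - 1| = 4.
sigma = 6.
d = 4/6 = 0.6667

0.6667


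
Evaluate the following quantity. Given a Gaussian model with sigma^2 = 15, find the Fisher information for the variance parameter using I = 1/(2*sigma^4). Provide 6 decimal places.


Fisher information for variance: I(sigma^2) = 1/(2*sigma^4).
sigma^2 = 15, so sigma^4 = 225.
I = 1/(2*225) = 1/450 = 0.002222

0.002222


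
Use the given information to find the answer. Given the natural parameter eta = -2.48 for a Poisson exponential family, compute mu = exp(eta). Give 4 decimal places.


Expectation parameter for Poisson exponential family:
mu = exp(eta).
eta = -2.48.
mu = exp(-2.48) = 0.0837

0.0837


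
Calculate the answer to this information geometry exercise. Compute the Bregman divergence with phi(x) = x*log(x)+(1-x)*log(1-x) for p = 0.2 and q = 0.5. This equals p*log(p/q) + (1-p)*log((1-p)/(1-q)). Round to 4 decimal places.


Bregman divergence with negative entropy generator:
D = p*log(p/q) + (1-p)*log((1-p)/(1-q)).
p = 0.2, q = 0.5.
p*log(p/q) = 0.2*log(0.2/0.5) = -0.183258.
(1-p)*log((1-p)/(1-q)) = 0.8*log(0.8/0.5) = 0.376003.
D = -0.183258 + 0.376003 = 0.1927

0.1927


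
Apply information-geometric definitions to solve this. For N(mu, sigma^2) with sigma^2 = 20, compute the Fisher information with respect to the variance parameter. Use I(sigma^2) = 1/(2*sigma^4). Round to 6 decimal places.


Fisher information for variance: I(sigma^2) = 1/(2*sigma^4).
sigma^2 = 20, so sigma^4 = 400.
I = 1/(2*400) = 1/800 = 0.001250

0.001250


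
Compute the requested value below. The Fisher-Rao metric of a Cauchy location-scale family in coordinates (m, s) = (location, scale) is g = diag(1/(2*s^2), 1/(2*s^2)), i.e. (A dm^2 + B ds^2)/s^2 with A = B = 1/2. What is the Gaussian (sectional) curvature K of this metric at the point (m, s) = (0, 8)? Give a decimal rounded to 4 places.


The metric has the form g = (A dm^2 + B ds^2)/s^2 with A = 1/2, B = 1/2.
Substitute u = sqrt(A/B)*m: g = B*(du^2 + ds^2)/s^2, i.e. B times the
Poincare upper half-plane metric, which has constant Gaussian curvature -1.
Scaling a 2D metric by a constant c divides the Gaussian curvature by c,
so K = -1/B = -1/(1/2) = -2.0000 everywhere (the point (m, s) = (0, 8) is irrelevant:
the curvature is constant).
The requested Gaussian curvature is K = -2.0000.

-2.0000


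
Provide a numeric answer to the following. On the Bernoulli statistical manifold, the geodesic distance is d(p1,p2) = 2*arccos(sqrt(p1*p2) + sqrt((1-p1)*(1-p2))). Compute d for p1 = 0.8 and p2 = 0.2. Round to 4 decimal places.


Geodesic distance on Bernoulli manifold:
d(p1,p2) = 2*arccos(sqrt(p1*p2) + sqrt((1-p1)*(1-p2))).
sqrt(p1*p2) = sqrt(0.8*0.2) = 0.4.
sqrt((1-p1)*(1-p2)) = sqrt(0.2*0.8) = 0.4.
arg = 0.4 + 0.4 = 0.8.
d = 2*arccos(0.8) = 1.2870

1.2870


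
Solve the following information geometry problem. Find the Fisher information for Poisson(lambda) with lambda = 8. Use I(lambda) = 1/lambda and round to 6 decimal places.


Fisher information for Poisson: I(lambda) = 1/lambda.
lambda = 8.
I(lambda) = 1/8 = 0.125000

0.125000


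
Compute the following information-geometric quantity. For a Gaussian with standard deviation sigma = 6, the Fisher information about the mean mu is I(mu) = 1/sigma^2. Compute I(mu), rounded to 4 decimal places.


The Fisher information for the mean of a normal distribution is I(mu) = 1/sigma^2.
sigma = 6, so sigma^2 = 36.
I(mu) = 1/36 = 0.0278

0.0278


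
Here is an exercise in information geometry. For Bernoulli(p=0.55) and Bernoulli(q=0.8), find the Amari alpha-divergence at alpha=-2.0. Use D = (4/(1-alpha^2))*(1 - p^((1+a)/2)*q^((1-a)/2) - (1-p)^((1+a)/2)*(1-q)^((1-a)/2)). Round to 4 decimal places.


Amari alpha-divergence:
D = (4/(1-alpha^2))*(1 - p^((1+a)/2)*q^((1-a)/2) - (1-p)^((1+a)/2)*(1-q)^((1-a)/2)).
alpha = -2.0, p = 0.55, q = 0.8.
e1 = (1+alpha)/2 = -0.5, e2 = (1-alpha)/2 = 1.5.
t1 = p^e1 * q^e2 = 0.55^-0.5 * 0.8^1.5 = 0.964836.
t2 = (1-p)^e1 * (1-q)^e2 = 0.45^-0.5 * 0.2^1.5 = 0.133333.
4/(1-alpha^2) = -1.333333.
D = -1.333333*(1 - 0.964836 - 0.133333) = 0.1309

0.1309


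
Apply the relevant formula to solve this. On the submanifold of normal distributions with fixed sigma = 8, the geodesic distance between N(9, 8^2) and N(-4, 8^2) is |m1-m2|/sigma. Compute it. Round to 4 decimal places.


On the fixed-variance normal subfamily, geodesic distance = |m1-m2|/sigma.
|9 - -4| = 13.
sigma = 8.
d = 13/8 = 1.6250

1.6250


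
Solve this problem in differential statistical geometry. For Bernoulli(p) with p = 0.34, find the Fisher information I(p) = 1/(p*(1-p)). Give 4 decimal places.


For Bernoulli(p), Fisher information is I(p) = 1/(p*(1-p)).
p = 0.34, 1-p = 0.66.
p*(1-p) = 0.2244.
I(p) = 1/0.2244 = 4.4563

4.4563


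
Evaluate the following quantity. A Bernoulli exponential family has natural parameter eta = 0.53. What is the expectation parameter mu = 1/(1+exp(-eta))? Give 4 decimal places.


Dual coordinate (expectation parameter) for Bernoulli:
mu = 1/(1+exp(-eta)).
eta = 0.53.
exp(-eta) = exp(-0.53) = 0.588605.
mu = 1/(1+0.588605) = 0.6295

0.6295


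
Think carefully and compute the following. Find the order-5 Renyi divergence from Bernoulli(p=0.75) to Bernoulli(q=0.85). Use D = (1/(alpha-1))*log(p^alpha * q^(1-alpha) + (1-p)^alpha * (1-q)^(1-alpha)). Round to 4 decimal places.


Renyi divergence of order alpha between Bernoulli distributions:
D = (1/(alpha-1))*log(p^alpha * q^(1-alpha) + (1-p)^alpha * (1-q)^(1-alpha)).
alpha = 5, p = 0.75, q = 0.85.
p^alpha * q^(1-alpha) = 0.75^5 * 0.85^-4 = 0.454601.
(1-p)^alpha * (1-q)^(1-alpha) = 0.25^5 * 0.15^-4 = 1.929012.
sum = 0.454601 + 1.929012 = 2.383614.
D = (1/4)*log(2.383614) = 0.2172

0.2172


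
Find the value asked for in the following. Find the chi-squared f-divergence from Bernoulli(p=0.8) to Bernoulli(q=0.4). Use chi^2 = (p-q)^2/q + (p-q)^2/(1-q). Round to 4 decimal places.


Chi-squared divergence between Bernoulli distributions:
chi^2 = (p-q)^2/q + (p-q)^2/(1-q).
p = 0.8, q = 0.4, p-q = 0.4.
(p-q)^2 = 0.16.
term1 = 0.16/0.4 = 0.4.
term2 = 0.16/0.6 = 0.266667.
chi^2 = 0.4 + 0.266667 = 0.6667

0.6667


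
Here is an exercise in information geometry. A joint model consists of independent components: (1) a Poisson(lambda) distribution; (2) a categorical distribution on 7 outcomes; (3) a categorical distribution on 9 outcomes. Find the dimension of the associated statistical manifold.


The dimension of a statistical manifold equals the number of free
(independent) real parameters of the model. For a product of independent
blocks the parameter counts add.
- Poisson (lambda): 1.
- categorical on 7 outcomes (probabilities sum to 1): 7-1 = 6.
- categorical on 9 outcomes (probabilities sum to 1): 9-1 = 8.
Total = 1 + 6 + 8 = 15.
Dimension = 15

15


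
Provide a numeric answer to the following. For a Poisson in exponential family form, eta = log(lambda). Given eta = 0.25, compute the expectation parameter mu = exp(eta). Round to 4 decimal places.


Expectation parameter for Poisson exponential family:
mu = exp(eta).
eta = 0.25.
mu = exp(0.25) = 1.2840

1.2840


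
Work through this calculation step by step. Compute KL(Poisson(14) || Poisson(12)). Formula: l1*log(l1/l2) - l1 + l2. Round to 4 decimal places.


KL divergence for Poisson:
KL = l1*log(l1/l2) - l1 + l2.
l1 = 14, l2 = 12.
log(14/12) = 0.154151.
l1*log(l1/l2) = 14 * 0.154151 = 2.15811.
KL = 2.15811 - 14 + 12 = 0.1581

0.1581


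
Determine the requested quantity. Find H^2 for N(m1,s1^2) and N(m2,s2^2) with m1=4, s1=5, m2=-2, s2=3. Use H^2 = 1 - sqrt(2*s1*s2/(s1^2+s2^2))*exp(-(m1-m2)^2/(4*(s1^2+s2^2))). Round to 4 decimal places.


Squared Hellinger distance for Gaussians:
H^2 = 1 - sqrt(2*s1*s2/(s1^2+s2^2)) * exp(-(m1-m2)^2/(4*(s1^2+s2^2))).
s1^2 = 25, s2^2 = 9, s1^2+s2^2 = 34.
sqrt(2*5*3/(34)) = 0.939336.
(m1-m2)^2 = (6)^2 = 36.
exp(-36/(4*34)) = exp(-0.264706) = 0.767432.
H^2 = 1 - 0.939336*0.767432 = 0.2791

0.2791


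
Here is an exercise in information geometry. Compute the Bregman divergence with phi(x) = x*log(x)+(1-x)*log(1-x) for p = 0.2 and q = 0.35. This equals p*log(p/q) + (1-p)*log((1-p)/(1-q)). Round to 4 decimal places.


Bregman divergence with negative entropy generator:
D = p*log(p/q) + (1-p)*log((1-p)/(1-q)).
p = 0.2, q = 0.35.
p*log(p/q) = 0.2*log(0.2/0.35) = -0.111923.
(1-p)*log((1-p)/(1-q)) = 0.8*log(0.8/0.65) = 0.166111.
D = -0.111923 + 0.166111 = 0.0542

0.0542


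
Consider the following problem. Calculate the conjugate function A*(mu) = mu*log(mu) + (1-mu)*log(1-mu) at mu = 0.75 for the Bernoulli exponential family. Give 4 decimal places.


Legendre transform for Bernoulli:
A*(mu) = mu*log(mu) + (1-mu)*log(1-mu).
mu = 0.75, 1-mu = 0.25.
mu*log(mu) = 0.75*log(0.75) = -0.215762.
(1-mu)*log(1-mu) = 0.25*log(0.25) = -0.346574.
A* = -0.215762 + -0.346574 = -0.5623

-0.5623


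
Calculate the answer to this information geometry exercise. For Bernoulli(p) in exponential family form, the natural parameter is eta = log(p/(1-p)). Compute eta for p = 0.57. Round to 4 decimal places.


Natural parameter for Bernoulli: eta = log(p/(1-p)).
p = 0.57, 1-p = 0.43.
p/(1-p) = 1.325581.
eta = log(1.325581) = 0.2819

0.2819


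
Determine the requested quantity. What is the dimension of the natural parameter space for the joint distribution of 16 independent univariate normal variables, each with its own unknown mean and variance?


Exponential family dimension calculation:
Each univariate normal has two natural parameters (mu/sigma^2 and -1/(2 sigma^2)).
With 16 independent components, dim = 2 * 16 = 32.

32


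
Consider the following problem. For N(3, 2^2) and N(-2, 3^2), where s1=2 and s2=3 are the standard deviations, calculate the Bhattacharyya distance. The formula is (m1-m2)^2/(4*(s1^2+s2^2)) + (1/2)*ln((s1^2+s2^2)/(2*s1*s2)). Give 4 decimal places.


Bhattacharyya distance between two Gaussians:
DB = (m1-m2)^2/(4*(s1^2+s2^2)) + (1/2)*ln((s1^2+s2^2)/(2*s1*s2)).
(m1-m2)^2 = (5)^2 = 25.
s1^2+s2^2 = 4 + 9 = 13.
term1 = 25/52 = 0.480769.
term2 = 0.5*ln(13/12.0) = 0.040021.
DB = 0.480769 + 0.040021 = 0.5208

0.5208


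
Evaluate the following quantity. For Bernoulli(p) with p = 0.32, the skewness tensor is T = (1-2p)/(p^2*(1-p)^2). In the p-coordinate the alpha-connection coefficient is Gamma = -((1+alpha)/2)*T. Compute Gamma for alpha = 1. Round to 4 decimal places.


Skewness (Amari-Chentsov) tensor: T = (1-2p)/(p^2*(1-p)^2).
p = 0.32, 1-2p = 0.36, p^2 = 0.1024, (1-p)^2 = 0.4624.
T = 0.36/(0.1024 * 0.4624) = 7.602995.
In the p-coordinate, Gamma^(alpha) = Gamma^(0) - (alpha/2)*T with Gamma^(0) = (1/2)*g'(p) = -T/2,
so Gamma^(alpha) = -((1+alpha)/2)*T.
alpha = 1, -(1+alpha)/2 = -1.0.
Gamma = -1.0 * 7.602995 = -7.6030

-7.6030


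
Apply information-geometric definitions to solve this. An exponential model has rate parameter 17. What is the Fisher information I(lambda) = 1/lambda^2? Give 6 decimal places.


Fisher information for exponential: I(lambda) = 1/lambda^2.
lambda = 17, lambda^2 = 289.
I = 1/289 = 0.003460

0.003460


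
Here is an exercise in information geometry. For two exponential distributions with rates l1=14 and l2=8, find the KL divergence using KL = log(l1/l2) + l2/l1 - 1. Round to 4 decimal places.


KL divergence for exponential family:
KL = log(l1/l2) + l2/l1 - 1.
log(14/8) = 0.559616.
8/14 = 0.571429.
KL = 0.559616 + 0.571429 - 1 = 0.1310

0.1310


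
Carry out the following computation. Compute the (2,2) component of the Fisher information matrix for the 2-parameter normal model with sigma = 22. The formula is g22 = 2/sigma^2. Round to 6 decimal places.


For the 2-parameter normal family, the Fisher metric has:
  g11 = 1/sigma^2, g22 = 2/sigma^2.
sigma = 22, sigma^2 = 484.
g22 = 0.004132

0.004132


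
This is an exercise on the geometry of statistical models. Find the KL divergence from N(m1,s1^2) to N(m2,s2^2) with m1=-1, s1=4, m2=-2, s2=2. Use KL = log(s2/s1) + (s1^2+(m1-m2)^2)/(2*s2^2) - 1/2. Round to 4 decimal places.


KL divergence between normal distributions:
KL = log(s2/s1) + (s1^2 + (m1-m2)^2)/(2*s2^2) - 1/2.
log(2/4) = -0.693147.
(4^2 + (-1--2)^2)/(2*2^2) = (16 + 1)/8 = 2.125.
KL = -0.693147 + 2.125 - 0.5 = 0.9319

0.9319


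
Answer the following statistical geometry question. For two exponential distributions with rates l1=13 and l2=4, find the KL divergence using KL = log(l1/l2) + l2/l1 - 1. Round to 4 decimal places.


KL divergence for exponential family:
KL = log(l1/l2) + l2/l1 - 1.
log(13/4) = 1.178655.
4/13 = 0.307692.
KL = 1.178655 + 0.307692 - 1 = 0.4863

0.4863


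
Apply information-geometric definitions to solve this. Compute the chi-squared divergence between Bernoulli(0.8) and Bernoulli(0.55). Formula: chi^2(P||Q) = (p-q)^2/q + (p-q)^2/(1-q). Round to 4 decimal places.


Chi-squared divergence between Bernoulli distributions:
chi^2 = (p-q)^2/q + (p-q)^2/(1-q).
p = 0.8, q = 0.55, p-q = 0.25.
(p-q)^2 = 0.0625.
term1 = 0.0625/0.55 = 0.113636.
term2 = 0.0625/0.45 = 0.138889.
chi^2 = 0.113636 + 0.138889 = 0.2525

0.2525


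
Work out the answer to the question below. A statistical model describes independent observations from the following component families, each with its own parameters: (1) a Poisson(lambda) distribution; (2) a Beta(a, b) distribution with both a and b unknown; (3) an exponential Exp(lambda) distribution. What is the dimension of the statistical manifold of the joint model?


The dimension of a statistical manifold equals the number of free
(independent) real parameters of the model. For a product of independent
blocks the parameter counts add.
- Poisson (lambda): 1.
- Beta (a, b): 2.
- exponential (lambda): 1.
Total = 1 + 2 + 1 = 4.
Dimension = 4

4


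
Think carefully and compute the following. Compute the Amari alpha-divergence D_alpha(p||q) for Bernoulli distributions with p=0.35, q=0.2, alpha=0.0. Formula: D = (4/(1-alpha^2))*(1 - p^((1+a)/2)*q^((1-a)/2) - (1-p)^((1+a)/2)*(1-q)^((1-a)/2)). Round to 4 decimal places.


Amari alpha-divergence:
D = (4/(1-alpha^2))*(1 - p^((1+a)/2)*q^((1-a)/2) - (1-p)^((1+a)/2)*(1-q)^((1-a)/2)).
alpha = 0.0, p = 0.35, q = 0.2.
e1 = (1+alpha)/2 = 0.5, e2 = (1-alpha)/2 = 0.5.
t1 = p^e1 * q^e2 = 0.35^0.5 * 0.2^0.5 = 0.264575.
t2 = (1-p)^e1 * (1-q)^e2 = 0.65^0.5 * 0.8^0.5 = 0.72111.
4/(1-alpha^2) = 4.0.
D = 4.0*(1 - 0.264575 - 0.72111) = 0.0573

0.0573


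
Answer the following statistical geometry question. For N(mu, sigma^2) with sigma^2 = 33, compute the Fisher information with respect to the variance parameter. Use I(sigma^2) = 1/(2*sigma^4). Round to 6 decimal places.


Fisher information for variance: I(sigma^2) = 1/(2*sigma^4).
sigma^2 = 33, so sigma^4 = 1089.
I = 1/(2*1089) = 1/2178 = 0.000459

0.000459


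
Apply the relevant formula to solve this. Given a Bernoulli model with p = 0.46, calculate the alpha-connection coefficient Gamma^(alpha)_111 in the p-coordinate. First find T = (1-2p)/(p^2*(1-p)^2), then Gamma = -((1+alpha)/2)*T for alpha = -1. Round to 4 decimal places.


Skewness (Amari-Chentsov) tensor: T = (1-2p)/(p^2*(1-p)^2).
p = 0.46, 1-2p = 0.08, p^2 = 0.2116, (1-p)^2 = 0.2916.
T = 0.08/(0.2116 * 0.2916) = 1.296543.
In the p-coordinate, Gamma^(alpha) = Gamma^(0) - (alpha/2)*T with Gamma^(0) = (1/2)*g'(p) = -T/2,
so Gamma^(alpha) = -((1+alpha)/2)*T.
alpha = -1, -(1+alpha)/2 = 0.0.
Gamma = 0.0 * 1.296543 = 0.0000

0.0000


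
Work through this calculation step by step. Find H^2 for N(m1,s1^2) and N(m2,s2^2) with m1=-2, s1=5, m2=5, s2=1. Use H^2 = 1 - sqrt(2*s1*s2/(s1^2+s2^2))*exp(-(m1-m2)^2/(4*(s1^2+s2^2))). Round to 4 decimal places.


Squared Hellinger distance for Gaussians:
H^2 = 1 - sqrt(2*s1*s2/(s1^2+s2^2)) * exp(-(m1-m2)^2/(4*(s1^2+s2^2))).
s1^2 = 25, s2^2 = 1, s1^2+s2^2 = 26.
sqrt(2*5*1/(26)) = 0.620174.
(m1-m2)^2 = (-7)^2 = 49.
exp(-49/(4*26)) = exp(-0.471154) = 0.624282.
H^2 = 1 - 0.620174*0.624282 = 0.6128

0.6128


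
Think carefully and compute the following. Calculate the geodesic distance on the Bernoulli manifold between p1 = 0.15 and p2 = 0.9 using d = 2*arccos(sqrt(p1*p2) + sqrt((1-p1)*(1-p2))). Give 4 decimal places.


Geodesic distance on Bernoulli manifold:
d(p1,p2) = 2*arccos(sqrt(p1*p2) + sqrt((1-p1)*(1-p2))).
sqrt(p1*p2) = sqrt(0.15*0.9) = 0.367423.
sqrt((1-p1)*(1-p2)) = sqrt(0.85*0.1) = 0.291548.
arg = 0.367423 + 0.291548 = 0.658971.
d = 2*arccos(0.658971) = 1.7027

1.7027


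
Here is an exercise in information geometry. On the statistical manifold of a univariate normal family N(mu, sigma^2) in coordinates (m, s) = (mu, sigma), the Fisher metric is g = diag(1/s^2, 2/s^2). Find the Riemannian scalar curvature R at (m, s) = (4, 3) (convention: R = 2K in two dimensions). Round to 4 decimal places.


The metric has the form g = (A dm^2 + B ds^2)/s^2 with A = 1, B = 2.
Substitute u = sqrt(A/B)*m: g = B*(du^2 + ds^2)/s^2, i.e. B times the
Poincare upper half-plane metric, which has constant Gaussian curvature -1.
Scaling a 2D metric by a constant c divides the Gaussian curvature by c,
so K = -1/B = -1/(2) = -0.5000 everywhere (the point (m, s) = (4, 3) is irrelevant:
the curvature is constant).
Scalar curvature in dimension 2: R = 2K = -2/(2) = -1.0000.

-1.0000


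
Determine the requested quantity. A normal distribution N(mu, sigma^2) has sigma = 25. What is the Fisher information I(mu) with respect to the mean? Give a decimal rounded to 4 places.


The Fisher information for the mean of a normal distribution is I(mu) = 1/sigma^2.
sigma = 25, so sigma^2 = 625.
I(mu) = 1/625 = 0.0016

0.0016


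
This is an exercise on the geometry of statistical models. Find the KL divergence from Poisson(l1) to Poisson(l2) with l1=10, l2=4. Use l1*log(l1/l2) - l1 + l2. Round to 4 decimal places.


KL divergence for Poisson:
KL = l1*log(l1/l2) - l1 + l2.
l1 = 10, l2 = 4.
log(10/4) = 0.916291.
l1*log(l1/l2) = 10 * 0.916291 = 9.162907.
KL = 9.162907 - 10 + 4 = 3.1629

3.1629


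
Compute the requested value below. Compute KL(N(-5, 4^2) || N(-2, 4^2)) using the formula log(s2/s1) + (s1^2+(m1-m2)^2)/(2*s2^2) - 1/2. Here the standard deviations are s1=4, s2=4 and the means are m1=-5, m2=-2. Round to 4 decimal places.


KL divergence between normal distributions:
KL = log(s2/s1) + (s1^2 + (m1-m2)^2)/(2*s2^2) - 1/2.
log(4/4) = 0.0.
(4^2 + (-5--2)^2)/(2*4^2) = (16 + 9)/32 = 0.78125.
KL = 0.0 + 0.78125 - 0.5 = 0.2813

0.2813


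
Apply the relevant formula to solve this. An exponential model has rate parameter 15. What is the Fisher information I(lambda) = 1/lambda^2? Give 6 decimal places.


Fisher information for exponential: I(lambda) = 1/lambda^2.
lambda = 15, lambda^2 = 225.
I = 1/225 = 0.004444

0.004444


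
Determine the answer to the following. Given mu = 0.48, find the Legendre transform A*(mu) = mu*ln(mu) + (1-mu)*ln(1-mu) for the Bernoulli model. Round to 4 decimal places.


Legendre transform for Bernoulli:
A*(mu) = mu*log(mu) + (1-mu)*log(1-mu).
mu = 0.48, 1-mu = 0.52.
mu*log(mu) = 0.48*log(0.48) = -0.352305.
(1-mu)*log(1-mu) = 0.52*log(0.52) = -0.340042.
A* = -0.352305 + -0.340042 = -0.6923

-0.6923


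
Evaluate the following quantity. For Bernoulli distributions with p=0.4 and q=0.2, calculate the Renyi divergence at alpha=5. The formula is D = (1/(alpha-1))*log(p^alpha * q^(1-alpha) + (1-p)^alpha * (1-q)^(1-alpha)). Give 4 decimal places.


Renyi divergence of order alpha between Bernoulli distributions:
D = (1/(alpha-1))*log(p^alpha * q^(1-alpha) + (1-p)^alpha * (1-q)^(1-alpha)).
alpha = 5, p = 0.4, q = 0.2.
p^alpha * q^(1-alpha) = 0.4^5 * 0.2^-4 = 6.4.
(1-p)^alpha * (1-q)^(1-alpha) = 0.6^5 * 0.8^-4 = 0.189844.
sum = 6.4 + 0.189844 = 6.589844.
D = (1/4)*log(6.589844) = 0.4714

0.4714


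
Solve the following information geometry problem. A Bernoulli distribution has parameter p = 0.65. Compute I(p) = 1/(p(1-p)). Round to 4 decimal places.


For Bernoulli(p), Fisher information is I(p) = 1/(p*(1-p)).
p = 0.65, 1-p = 0.35.
p*(1-p) = 0.2275.
I(p) = 1/0.2275 = 4.3956

4.3956


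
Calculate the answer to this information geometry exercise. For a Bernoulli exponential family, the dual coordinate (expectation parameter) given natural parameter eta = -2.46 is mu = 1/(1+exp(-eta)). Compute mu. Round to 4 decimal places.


Dual coordinate (expectation parameter) for Bernoulli:
mu = 1/(1+exp(-eta)).
eta = -2.46.
exp(-eta) = exp(2.46) = 11.704812.
mu = 1/(1+11.704812) = 0.0787

0.0787


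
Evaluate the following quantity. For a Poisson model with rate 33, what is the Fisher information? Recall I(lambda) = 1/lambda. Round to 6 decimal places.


Fisher information for Poisson: I(lambda) = 1/lambda.
lambda = 33.
I(lambda) = 1/33 = 0.030303

0.030303


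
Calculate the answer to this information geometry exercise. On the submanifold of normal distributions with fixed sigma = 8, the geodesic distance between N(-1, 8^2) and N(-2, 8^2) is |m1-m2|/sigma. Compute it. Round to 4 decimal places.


On the fixed-variance normal subfamily, geodesic distance = |m1-m2|/sigma.
|-1 - -2| = 1.
sigma = 8.
d = 1/8 = 0.1250

0.1250


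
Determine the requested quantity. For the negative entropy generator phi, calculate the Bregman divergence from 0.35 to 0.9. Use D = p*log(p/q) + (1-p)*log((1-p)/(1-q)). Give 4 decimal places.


Bregman divergence with negative entropy generator:
D = p*log(p/q) + (1-p)*log((1-p)/(1-q)).
p = 0.35, q = 0.9.
p*log(p/q) = 0.35*log(0.35/0.9) = -0.330562.
(1-p)*log((1-p)/(1-q)) = 0.65*log(0.65/0.1) = 1.216671.
D = -0.330562 + 1.216671 = 0.8861

0.8861


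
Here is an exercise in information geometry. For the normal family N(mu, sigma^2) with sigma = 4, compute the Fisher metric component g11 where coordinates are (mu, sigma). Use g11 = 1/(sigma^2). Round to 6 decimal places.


For the 2-parameter normal family, the Fisher metric has:
  g11 = 1/sigma^2, g22 = 2/sigma^2.
sigma = 4, sigma^2 = 16.
g11 = 0.062500

0.062500


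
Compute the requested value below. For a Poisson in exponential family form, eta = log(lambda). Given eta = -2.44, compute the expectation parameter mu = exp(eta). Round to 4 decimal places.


Expectation parameter for Poisson exponential family:
mu = exp(eta).
eta = -2.44.
mu = exp(-2.44) = 0.0872

0.0872


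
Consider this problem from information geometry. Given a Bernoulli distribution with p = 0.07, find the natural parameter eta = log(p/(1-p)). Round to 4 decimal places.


Natural parameter for Bernoulli: eta = log(p/(1-p)).
p = 0.07, 1-p = 0.93.
p/(1-p) = 0.075269.
eta = log(0.075269) = -2.5867

-2.5867


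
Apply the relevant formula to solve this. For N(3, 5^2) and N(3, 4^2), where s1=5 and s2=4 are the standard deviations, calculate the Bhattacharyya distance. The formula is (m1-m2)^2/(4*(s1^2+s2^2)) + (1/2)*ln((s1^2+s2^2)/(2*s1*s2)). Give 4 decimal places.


Bhattacharyya distance between two Gaussians:
DB = (m1-m2)^2/(4*(s1^2+s2^2)) + (1/2)*ln((s1^2+s2^2)/(2*s1*s2)).
(m1-m2)^2 = (0)^2 = 0.
s1^2+s2^2 = 25 + 16 = 41.
term1 = 0/164 = 0.0.
term2 = 0.5*ln(41/40.0) = 0.012346.
DB = 0.0 + 0.012346 = 0.0123

0.0123


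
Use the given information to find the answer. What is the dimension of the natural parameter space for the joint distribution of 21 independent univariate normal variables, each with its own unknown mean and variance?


Exponential family dimension calculation:
Each univariate normal has two natural parameters (mu/sigma^2 and -1/(2 sigma^2)).
With 21 independent components, dim = 2 * 21 = 42.

42


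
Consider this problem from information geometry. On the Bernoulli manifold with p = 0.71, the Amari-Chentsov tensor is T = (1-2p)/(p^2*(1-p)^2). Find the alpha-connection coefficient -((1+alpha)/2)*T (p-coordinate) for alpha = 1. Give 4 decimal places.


Skewness (Amari-Chentsov) tensor: T = (1-2p)/(p^2*(1-p)^2).
p = 0.71, 1-2p = -0.42, p^2 = 0.5041, (1-p)^2 = 0.0841.
T = -0.42/(0.5041 * 0.0841) = -9.906873.
In the p-coordinate, Gamma^(alpha) = Gamma^(0) - (alpha/2)*T with Gamma^(0) = (1/2)*g'(p) = -T/2,
so Gamma^(alpha) = -((1+alpha)/2)*T.
alpha = 1, -(1+alpha)/2 = -1.0.
Gamma = -1.0 * -9.906873 = 9.9069

9.9069


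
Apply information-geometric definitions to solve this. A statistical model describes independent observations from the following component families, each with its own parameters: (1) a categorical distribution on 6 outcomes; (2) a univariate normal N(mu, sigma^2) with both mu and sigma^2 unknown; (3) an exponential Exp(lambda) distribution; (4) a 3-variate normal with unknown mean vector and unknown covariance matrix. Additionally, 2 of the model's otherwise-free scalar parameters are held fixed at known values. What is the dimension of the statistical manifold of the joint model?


The dimension of a statistical manifold equals the number of free
(independent) real parameters of the model. For a product of independent
blocks the parameter counts add.
- categorical on 6 outcomes (probabilities sum to 1): 6-1 = 5.
- normal (mu, sigma^2): 2.
- exponential (lambda): 1.
- 3-variate normal: 3 (mean) + 3*4/2 = 6 (symmetric covariance) = 9.
Total = 5 + 2 + 1 + 9 = 17.
2 parameter(s) fixed at known values: 17 - 2 = 15.
Dimension = 15

15


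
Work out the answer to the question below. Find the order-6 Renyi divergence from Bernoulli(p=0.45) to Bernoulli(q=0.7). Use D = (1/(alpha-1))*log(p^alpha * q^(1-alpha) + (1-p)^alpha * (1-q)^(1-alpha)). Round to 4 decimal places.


Renyi divergence of order alpha between Bernoulli distributions:
D = (1/(alpha-1))*log(p^alpha * q^(1-alpha) + (1-p)^alpha * (1-q)^(1-alpha)).
alpha = 6, p = 0.45, q = 0.7.
p^alpha * q^(1-alpha) = 0.45^6 * 0.7^-5 = 0.049407.
(1-p)^alpha * (1-q)^(1-alpha) = 0.55^6 * 0.3^-5 = 11.39121.
sum = 0.049407 + 11.39121 = 11.440617.
D = (1/5)*log(11.440617) = 0.4874

0.4874


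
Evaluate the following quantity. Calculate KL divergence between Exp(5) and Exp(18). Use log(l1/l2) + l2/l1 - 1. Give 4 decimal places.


KL divergence for exponential family:
KL = log(l1/l2) + l2/l1 - 1.
log(5/18) = -1.280934.
18/5 = 3.6.
KL = -1.280934 + 3.6 - 1 = 1.3191

1.3191


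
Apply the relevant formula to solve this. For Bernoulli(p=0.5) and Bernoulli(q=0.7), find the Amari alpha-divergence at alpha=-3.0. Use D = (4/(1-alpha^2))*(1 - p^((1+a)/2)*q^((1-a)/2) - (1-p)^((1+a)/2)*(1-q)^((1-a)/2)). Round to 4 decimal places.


Amari alpha-divergence:
D = (4/(1-alpha^2))*(1 - p^((1+a)/2)*q^((1-a)/2) - (1-p)^((1+a)/2)*(1-q)^((1-a)/2)).
alpha = -3.0, p = 0.5, q = 0.7.
e1 = (1+alpha)/2 = -1.0, e2 = (1-alpha)/2 = 2.0.
t1 = p^e1 * q^e2 = 0.5^-1.0 * 0.7^2.0 = 0.98.
t2 = (1-p)^e1 * (1-q)^e2 = 0.5^-1.0 * 0.3^2.0 = 0.18.
4/(1-alpha^2) = -0.5.
D = -0.5*(1 - 0.98 - 0.18) = 0.0800

0.0800


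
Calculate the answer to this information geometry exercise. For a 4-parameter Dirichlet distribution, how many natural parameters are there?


Exponential family dimension calculation:
Dirichlet with 4 components has 4 natural parameters.

4


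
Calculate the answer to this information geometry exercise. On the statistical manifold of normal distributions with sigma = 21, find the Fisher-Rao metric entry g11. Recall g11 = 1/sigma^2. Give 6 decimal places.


For the 2-parameter normal family, the Fisher metric has:
  g11 = 1/sigma^2, g22 = 2/sigma^2.
sigma = 21, sigma^2 = 441.
g11 = 0.002268

0.002268


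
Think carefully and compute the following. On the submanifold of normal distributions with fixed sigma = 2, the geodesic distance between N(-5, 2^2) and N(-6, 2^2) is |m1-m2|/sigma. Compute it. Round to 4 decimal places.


On the fixed-variance normal subfamily, geodesic distance = |m1-m2|/sigma.
|-5 - -6| = 1.
sigma = 2.
d = 1/2 = 0.5000

0.5000


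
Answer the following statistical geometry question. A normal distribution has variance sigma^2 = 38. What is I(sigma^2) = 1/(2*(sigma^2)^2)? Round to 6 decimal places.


Fisher information for variance: I(sigma^2) = 1/(2*sigma^4).
sigma^2 = 38, so sigma^4 = 1444.
I = 1/(2*1444) = 1/2888 = 0.000346

0.000346


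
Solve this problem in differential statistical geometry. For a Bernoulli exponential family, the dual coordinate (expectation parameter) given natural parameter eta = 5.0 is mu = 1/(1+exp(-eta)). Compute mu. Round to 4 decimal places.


Dual coordinate (expectation parameter) for Bernoulli:
mu = 1/(1+exp(-eta)).
eta = 5.0.
exp(-eta) = exp(-5.0) = 0.006738.
mu = 1/(1+0.006738) = 0.9933

0.9933


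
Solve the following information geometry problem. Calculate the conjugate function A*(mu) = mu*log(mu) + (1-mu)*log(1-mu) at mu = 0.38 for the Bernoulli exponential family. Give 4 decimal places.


Legendre transform for Bernoulli:
A*(mu) = mu*log(mu) + (1-mu)*log(1-mu).
mu = 0.38, 1-mu = 0.62.
mu*log(mu) = 0.38*log(0.38) = -0.367682.
(1-mu)*log(1-mu) = 0.62*log(0.62) = -0.296382.
A* = -0.367682 + -0.296382 = -0.6641

-0.6641


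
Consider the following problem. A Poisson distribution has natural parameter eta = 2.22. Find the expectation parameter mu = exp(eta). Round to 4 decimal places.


Expectation parameter for Poisson exponential family:
mu = exp(eta).
eta = 2.22.
mu = exp(2.22) = 9.2073

9.2073


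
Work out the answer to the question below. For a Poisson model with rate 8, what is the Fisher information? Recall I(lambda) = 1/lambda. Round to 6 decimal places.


Fisher information for Poisson: I(lambda) = 1/lambda.
lambda = 8.
I(lambda) = 1/8 = 0.125000

0.125000


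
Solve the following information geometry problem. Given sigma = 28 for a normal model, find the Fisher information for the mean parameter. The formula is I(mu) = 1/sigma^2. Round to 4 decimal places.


The Fisher information for the mean of a normal distribution is I(mu) = 1/sigma^2.
sigma = 28, so sigma^2 = 784.
I(mu) = 1/784 = 0.0013

0.0013


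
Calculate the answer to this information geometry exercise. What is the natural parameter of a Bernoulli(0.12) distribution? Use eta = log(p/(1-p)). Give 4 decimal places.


Natural parameter for Bernoulli: eta = log(p/(1-p)).
p = 0.12, 1-p = 0.88.
p/(1-p) = 0.136364.
eta = log(0.136364) = -1.9924

-1.9924


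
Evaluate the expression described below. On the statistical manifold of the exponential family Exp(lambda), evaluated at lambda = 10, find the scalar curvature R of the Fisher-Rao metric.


This family has a single free parameter, so its statistical manifold
is 1-dimensional. The Riemann curvature tensor of any 1-dimensional
Riemannian manifold vanishes identically, so R = 0.

0


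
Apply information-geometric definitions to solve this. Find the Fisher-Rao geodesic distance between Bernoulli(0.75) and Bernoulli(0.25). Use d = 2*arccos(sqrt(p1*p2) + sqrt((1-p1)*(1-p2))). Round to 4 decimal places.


Geodesic distance on Bernoulli manifold:
d(p1,p2) = 2*arccos(sqrt(p1*p2) + sqrt((1-p1)*(1-p2))).
sqrt(p1*p2) = sqrt(0.75*0.25) = 0.433013.
sqrt((1-p1)*(1-p2)) = sqrt(0.25*0.75) = 0.433013.
arg = 0.433013 + 0.433013 = 0.866025.
d = 2*arccos(0.866025) = 1.0472

1.0472


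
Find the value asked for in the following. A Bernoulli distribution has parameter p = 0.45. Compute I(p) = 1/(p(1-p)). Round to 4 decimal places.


For Bernoulli(p), Fisher information is I(p) = 1/(p*(1-p)).
p = 0.45, 1-p = 0.55.
p*(1-p) = 0.2475.
I(p) = 1/0.2475 = 4.0404

4.0404


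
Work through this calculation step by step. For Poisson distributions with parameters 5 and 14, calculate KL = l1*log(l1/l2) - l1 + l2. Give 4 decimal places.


KL divergence for Poisson:
KL = l1*log(l1/l2) - l1 + l2.
l1 = 5, l2 = 14.
log(5/14) = -1.029619.
l1*log(l1/l2) = 5 * -1.029619 = -5.148097.
KL = -5.148097 - 5 + 14 = 3.8519

3.8519
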